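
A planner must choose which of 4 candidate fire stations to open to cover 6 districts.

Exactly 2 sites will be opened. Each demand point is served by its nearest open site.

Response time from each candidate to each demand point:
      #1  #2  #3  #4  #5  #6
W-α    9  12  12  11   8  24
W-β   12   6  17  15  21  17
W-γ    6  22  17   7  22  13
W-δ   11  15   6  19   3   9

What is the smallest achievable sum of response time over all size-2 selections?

46

Open {W-γ, W-δ}.
  #1→W-γ 6, #2→W-δ 15, #3→W-δ 6, #4→W-γ 7, #5→W-δ 3, #6→W-δ 9  ⇒ total 46.
Compare {W-α, W-δ}: total 50.
Compare {W-β, W-δ}: total 50.
No size-2 selection does better; minimum is 46.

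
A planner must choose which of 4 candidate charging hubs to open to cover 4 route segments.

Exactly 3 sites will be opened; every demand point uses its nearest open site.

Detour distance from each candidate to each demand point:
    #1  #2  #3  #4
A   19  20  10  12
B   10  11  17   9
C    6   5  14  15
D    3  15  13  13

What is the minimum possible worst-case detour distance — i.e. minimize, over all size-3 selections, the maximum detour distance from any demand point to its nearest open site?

10

Open {A, B, C}.
  Farthest demand point is #3 at detour distance 10 (to A); all others are ≤ 10.
With {A, B, D} the worst case is 11.
With {A, C, D} the worst case is 12.
No size-3 selection achieves below 10.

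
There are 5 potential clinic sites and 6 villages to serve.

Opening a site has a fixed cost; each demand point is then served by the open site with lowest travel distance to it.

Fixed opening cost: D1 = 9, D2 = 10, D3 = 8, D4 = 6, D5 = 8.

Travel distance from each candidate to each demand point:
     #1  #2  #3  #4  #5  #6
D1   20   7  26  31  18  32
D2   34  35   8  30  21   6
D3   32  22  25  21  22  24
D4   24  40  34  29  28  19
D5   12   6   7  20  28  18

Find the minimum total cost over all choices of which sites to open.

Open {D2, D5}: assign each demand point to its cheapest open site.
  #1→D5 12, #2→D5 6, #3→D5 7, #4→D5 20, #5→D2 21, #6→D2 6
  travel distance 72, fixed 18 → total 90.
Compare {D1, D2, D5}: travel distance 69 + fixed 27 = 96.
Compare {D2, D4, D5}: travel distance 72 + fixed 24 = 96.
Compare {D1, D5}: travel distance 81 + fixed 17 = 98.
All other subsets cost ≥ 96. Minimum total cost: 90.

90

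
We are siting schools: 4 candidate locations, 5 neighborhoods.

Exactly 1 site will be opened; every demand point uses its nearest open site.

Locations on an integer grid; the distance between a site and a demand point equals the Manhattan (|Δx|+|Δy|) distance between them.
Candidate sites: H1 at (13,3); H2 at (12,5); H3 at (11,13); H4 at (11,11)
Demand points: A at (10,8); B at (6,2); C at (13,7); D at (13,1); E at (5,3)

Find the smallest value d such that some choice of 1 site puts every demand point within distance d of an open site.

Open {H1}.
  Farthest demand point is A at distance 8 (to H1); all others are ≤ 8.
With {H2} the worst case is 9.
With {H4} the worst case is 14.
No size-1 selection achieves below 8.

8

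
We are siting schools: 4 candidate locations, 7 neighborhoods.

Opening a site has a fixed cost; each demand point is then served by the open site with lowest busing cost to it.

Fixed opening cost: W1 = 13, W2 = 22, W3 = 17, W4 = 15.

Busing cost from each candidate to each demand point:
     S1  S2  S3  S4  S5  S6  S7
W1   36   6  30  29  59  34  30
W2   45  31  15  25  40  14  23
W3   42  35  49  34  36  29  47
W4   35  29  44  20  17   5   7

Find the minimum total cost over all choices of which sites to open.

148

Open {W1, W4}: assign each demand point to its cheapest open site.
  S1→W4 35, S2→W1 6, S3→W1 30, S4→W4 20, S5→W4 17, S6→W4 5, S7→W4 7
  busing cost 120, fixed 28 → total 148.
Compare {W1, W2, W4}: busing cost 105 + fixed 50 = 155.
Compare {W2, W4}: busing cost 128 + fixed 37 = 165.
Compare {W1, W3, W4}: busing cost 120 + fixed 45 = 165.
All other subsets cost ≥ 155. Minimum total cost: 148.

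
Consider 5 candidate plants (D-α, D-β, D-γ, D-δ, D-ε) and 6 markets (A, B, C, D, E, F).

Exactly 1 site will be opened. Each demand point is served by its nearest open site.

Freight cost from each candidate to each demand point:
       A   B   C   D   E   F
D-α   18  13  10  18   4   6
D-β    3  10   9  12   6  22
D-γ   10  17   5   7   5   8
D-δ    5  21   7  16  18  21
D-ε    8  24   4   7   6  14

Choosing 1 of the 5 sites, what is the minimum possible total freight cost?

52

Open {D-γ}.
  A→D-γ 10, B→D-γ 17, C→D-γ 5, D→D-γ 7, E→D-γ 5, F→D-γ 8  ⇒ total 52.
Compare {D-β}: total 62.
Compare {D-ε}: total 63.
No size-1 selection does better; minimum is 52.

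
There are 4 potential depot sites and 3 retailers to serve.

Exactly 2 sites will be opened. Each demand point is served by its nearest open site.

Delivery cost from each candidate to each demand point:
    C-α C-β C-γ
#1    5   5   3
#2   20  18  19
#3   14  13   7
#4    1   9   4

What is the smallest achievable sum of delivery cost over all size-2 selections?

9

Open {#1, #4}.
  C-α→#4 1, C-β→#1 5, C-γ→#1 3  ⇒ total 9.
Compare {#1, #2}: total 13.
Compare {#1, #3}: total 13.
No size-2 selection does better; minimum is 9.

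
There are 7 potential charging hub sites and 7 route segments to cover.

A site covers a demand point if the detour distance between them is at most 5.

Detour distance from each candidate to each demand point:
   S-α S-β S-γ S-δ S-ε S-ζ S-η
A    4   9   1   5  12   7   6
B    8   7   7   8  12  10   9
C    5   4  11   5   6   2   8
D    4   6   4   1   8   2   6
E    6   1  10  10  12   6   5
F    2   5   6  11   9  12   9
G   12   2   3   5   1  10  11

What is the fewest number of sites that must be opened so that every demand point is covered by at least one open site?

3

Coverage sets (demand points within 5 of each site):
  A: {S-α, S-γ, S-δ}
  B: {}
  C: {S-α, S-β, S-δ, S-ζ}
  D: {S-α, S-γ, S-δ, S-ζ}
  E: {S-β, S-η}
  F: {S-α, S-β}
  G: {S-β, S-γ, S-δ, S-ε}
No 2 sites suffice: every size-2 union leaves at least one demand point uncovered.
But {C, E, G} covers everything, so the minimum is 3.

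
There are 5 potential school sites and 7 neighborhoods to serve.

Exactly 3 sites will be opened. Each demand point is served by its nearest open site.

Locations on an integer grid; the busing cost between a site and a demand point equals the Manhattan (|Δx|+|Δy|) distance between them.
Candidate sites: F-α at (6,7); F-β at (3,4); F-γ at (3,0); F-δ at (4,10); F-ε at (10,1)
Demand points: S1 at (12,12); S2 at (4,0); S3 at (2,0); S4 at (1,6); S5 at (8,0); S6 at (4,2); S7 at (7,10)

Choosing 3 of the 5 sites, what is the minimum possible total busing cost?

27

Open {F-β, F-γ, F-δ}.
  S1→F-δ 10, S2→F-γ 1, S3→F-γ 1, S4→F-β 4, S5→F-γ 5, S6→F-β 3, S7→F-δ 3  ⇒ total 27.
Compare {F-γ, F-δ, F-ε}: total 28.
Compare {F-α, F-β, F-γ}: total 29.
No size-3 selection does better; minimum is 27.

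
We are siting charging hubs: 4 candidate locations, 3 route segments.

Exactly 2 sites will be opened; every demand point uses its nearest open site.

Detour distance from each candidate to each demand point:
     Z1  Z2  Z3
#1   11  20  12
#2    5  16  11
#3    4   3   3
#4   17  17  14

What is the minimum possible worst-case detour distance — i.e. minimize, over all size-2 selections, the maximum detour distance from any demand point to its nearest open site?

Open {#1, #3}.
  Farthest demand point is Z1 at detour distance 4 (to #3); all others are ≤ 4.
With {#2, #3} the worst case is 4.
With {#3, #4} the worst case is 4.
No size-2 selection achieves below 4.

4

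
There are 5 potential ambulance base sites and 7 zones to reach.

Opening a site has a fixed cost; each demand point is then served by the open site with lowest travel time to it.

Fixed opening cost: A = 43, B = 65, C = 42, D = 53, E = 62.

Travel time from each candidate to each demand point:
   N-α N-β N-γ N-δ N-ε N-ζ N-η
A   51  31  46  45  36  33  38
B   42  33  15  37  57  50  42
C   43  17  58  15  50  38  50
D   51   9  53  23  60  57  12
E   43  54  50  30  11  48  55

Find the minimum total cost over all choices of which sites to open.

Open {A, D}: assign each demand point to its cheapest open site.
  N-α→A 51, N-β→D 9, N-γ→A 46, N-δ→D 23, N-ε→A 36, N-ζ→A 33, N-η→D 12
  travel time 210, fixed 96 → total 306.
Compare {D, E}: travel time 196 + fixed 115 = 311.
Compare {C}: travel time 271 + fixed 42 = 313.
Compare {A, C}: travel time 228 + fixed 85 = 313.
All other subsets cost ≥ 311. Minimum total cost: 306.

306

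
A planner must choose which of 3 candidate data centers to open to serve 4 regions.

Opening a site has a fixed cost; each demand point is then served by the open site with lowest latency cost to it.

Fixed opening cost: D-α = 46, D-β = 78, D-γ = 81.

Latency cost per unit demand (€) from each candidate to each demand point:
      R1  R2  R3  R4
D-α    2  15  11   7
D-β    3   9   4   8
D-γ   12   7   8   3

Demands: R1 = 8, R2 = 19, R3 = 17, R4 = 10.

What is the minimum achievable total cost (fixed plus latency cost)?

414

Open {D-β, D-γ}: assign each demand point to its cheapest open site.
  R1→D-β 8×3=24, R2→D-γ 19×7=133, R3→D-β 17×4=68, R4→D-γ 10×3=30
  latency cost 255, fixed 159 → total 414.
Compare {D-β}: latency cost 343 + fixed 78 = 421.
Compare {D-α, D-γ}: latency cost 315 + fixed 127 = 442.
Compare {D-α, D-β}: latency cost 325 + fixed 124 = 449.
All other subsets cost ≥ 421. Minimum total cost: 414.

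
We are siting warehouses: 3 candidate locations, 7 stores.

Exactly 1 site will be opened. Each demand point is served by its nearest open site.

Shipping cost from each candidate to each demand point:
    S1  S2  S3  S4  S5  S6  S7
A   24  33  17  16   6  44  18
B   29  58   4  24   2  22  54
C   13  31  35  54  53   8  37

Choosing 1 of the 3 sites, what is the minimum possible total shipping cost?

158

Open {A}.
  S1→A 24, S2→A 33, S3→A 17, S4→A 16, S5→A 6, S6→A 44, S7→A 18  ⇒ total 158.
Compare {B}: total 193.
Compare {C}: total 231.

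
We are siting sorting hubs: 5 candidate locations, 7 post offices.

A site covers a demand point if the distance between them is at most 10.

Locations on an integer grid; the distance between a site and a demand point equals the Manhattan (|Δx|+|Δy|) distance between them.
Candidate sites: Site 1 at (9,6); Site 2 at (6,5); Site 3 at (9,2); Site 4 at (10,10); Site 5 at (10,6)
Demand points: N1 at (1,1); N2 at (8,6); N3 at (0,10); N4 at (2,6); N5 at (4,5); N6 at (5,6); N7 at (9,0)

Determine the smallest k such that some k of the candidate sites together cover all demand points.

2

Coverage sets (demand points within 10 of each site):
  Site 1: {N2, N4, N5, N6, N7}
  Site 2: {N1, N2, N4, N5, N6, N7}
  Site 3: {N1, N2, N5, N6, N7}
  Site 4: {N2, N3, N6}
  Site 5: {N2, N4, N5, N6, N7}
No single site covers all 7 demand points.
But {Site 2, Site 4} covers everything, so the minimum is 2.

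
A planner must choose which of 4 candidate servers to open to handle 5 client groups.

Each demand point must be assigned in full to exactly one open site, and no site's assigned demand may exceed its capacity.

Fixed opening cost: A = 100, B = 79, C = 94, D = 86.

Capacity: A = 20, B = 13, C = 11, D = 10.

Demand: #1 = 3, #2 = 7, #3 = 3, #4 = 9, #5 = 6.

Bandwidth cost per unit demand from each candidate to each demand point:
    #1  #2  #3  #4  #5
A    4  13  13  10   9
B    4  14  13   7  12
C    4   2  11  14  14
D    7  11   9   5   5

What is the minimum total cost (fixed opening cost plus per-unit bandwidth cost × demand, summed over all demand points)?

Open {A, C}; cheapest assignment that respects the capacities:
  A (cap 20, load 18): #1, #4, #5 — cost 3×4 + 9×10 + 6×9 = 156
  C (cap 11, load 10): #2, #3 — cost 7×2 + 3×11 = 47
  Shipping 203, fixed 194 → total 397.
  Any other capacity-feasible assignment to {A, C} ships for at least 203.
Compare {B, C, D}: its best feasible assignment gives total 405.
Compare {A, D}: its best feasible assignment gives total 427.
Every other set of open sites that can feasibly serve all demand totals ≥ 405 even under its best assignment. Minimum: 397.

397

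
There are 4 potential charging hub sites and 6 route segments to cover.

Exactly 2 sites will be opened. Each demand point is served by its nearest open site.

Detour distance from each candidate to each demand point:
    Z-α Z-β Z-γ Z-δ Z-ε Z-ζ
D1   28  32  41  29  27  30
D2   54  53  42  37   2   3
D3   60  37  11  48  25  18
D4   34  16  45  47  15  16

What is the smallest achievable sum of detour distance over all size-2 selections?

134

Open {D2, D4}.
  Z-α→D4 34, Z-β→D4 16, Z-γ→D2 42, Z-δ→D2 37, Z-ε→D2 2, Z-ζ→D2 3  ⇒ total 134.
Compare {D1, D2}: total 135.
Compare {D3, D4}: total 139.
No size-2 selection does better; minimum is 134.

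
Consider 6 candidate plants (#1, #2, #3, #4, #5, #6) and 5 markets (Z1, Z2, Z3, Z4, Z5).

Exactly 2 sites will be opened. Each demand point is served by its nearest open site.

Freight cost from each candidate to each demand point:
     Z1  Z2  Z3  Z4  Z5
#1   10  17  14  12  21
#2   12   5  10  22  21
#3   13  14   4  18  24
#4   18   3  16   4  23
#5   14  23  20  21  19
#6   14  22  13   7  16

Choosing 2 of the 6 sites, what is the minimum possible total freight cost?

Open {#3, #4}.
  Z1→#3 13, Z2→#4 3, Z3→#3 4, Z4→#4 4, Z5→#4 23  ⇒ total 47.
Compare {#2, #4}: total 50.
Compare {#2, #6}: total 50.
No size-2 selection does better; minimum is 47.

47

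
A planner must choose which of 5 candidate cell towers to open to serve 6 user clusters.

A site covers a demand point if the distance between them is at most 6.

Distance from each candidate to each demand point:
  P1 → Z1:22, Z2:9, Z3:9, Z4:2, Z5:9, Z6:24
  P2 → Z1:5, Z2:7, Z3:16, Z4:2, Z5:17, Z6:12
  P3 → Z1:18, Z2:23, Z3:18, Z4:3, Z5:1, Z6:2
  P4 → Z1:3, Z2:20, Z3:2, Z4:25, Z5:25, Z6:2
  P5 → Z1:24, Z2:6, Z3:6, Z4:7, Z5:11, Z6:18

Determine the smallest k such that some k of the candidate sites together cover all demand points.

3

Coverage sets (demand points within 6 of each site):
  P1: {Z4}
  P2: {Z1, Z4}
  P3: {Z4, Z5, Z6}
  P4: {Z1, Z3, Z6}
  P5: {Z2, Z3}
No 2 sites suffice: every size-2 union leaves at least one demand point uncovered.
But {P2, P3, P5} covers everything, so the minimum is 3.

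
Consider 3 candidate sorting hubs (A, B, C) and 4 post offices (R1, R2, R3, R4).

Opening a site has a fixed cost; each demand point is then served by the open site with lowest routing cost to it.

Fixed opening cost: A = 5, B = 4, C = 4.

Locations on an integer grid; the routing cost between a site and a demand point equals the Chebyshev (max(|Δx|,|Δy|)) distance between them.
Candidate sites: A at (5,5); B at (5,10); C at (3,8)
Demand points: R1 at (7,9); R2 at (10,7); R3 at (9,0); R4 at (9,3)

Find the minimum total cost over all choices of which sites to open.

Open {A}: assign each demand point to its cheapest open site.
  R1→A 4, R2→A 5, R3→A 5, R4→A 4
  routing cost 18, fixed 5 → total 23.
Compare {A, B}: routing cost 16 + fixed 9 = 25.
Compare {A, C}: routing cost 18 + fixed 9 = 27.
Compare {B}: routing cost 24 + fixed 4 = 28.
All other subsets cost ≥ 25. Minimum total cost: 23.

23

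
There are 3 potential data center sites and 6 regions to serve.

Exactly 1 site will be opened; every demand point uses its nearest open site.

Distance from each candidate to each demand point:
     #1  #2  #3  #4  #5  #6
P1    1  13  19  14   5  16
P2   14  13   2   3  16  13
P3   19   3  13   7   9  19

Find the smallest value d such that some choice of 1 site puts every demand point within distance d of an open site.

Open {P2}.
  Farthest demand point is #5 at distance 16 (to P2); all others are ≤ 16.
With {P1} the worst case is 19.
With {P3} the worst case is 19.
No size-1 selection achieves below 16.

16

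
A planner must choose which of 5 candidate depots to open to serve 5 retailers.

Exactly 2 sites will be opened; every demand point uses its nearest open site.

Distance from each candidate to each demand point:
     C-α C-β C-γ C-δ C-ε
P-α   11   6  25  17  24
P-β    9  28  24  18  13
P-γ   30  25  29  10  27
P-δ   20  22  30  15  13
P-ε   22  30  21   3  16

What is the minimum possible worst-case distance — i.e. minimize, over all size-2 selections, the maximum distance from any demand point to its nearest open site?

21

Open {P-α, P-ε}.
  Farthest demand point is C-γ at distance 21 (to P-ε); all others are ≤ 21.
With {P-δ, P-ε} the worst case is 22.
With {P-α, P-β} the worst case is 24.
No size-2 selection achieves below 21.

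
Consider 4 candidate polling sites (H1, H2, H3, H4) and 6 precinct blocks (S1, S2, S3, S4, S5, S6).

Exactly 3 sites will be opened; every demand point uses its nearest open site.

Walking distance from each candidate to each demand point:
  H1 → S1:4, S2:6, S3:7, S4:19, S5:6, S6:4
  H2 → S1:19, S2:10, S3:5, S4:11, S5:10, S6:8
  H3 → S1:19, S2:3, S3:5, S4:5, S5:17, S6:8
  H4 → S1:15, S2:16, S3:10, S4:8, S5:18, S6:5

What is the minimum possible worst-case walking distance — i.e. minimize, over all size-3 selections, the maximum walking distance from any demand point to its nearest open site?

Open {H1, H2, H3}.
  Farthest demand point is S5 at walking distance 6 (to H1); all others are ≤ 6.
With {H1, H3, H4} the worst case is 6.
With {H1, H2, H4} the worst case is 8.
No size-3 selection achieves below 6.

6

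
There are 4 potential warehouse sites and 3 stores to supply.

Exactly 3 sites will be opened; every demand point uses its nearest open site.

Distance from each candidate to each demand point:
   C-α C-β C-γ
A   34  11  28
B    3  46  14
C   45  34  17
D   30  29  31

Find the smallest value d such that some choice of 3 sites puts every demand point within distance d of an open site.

14

Open {A, B, C}.
  Farthest demand point is C-γ at distance 14 (to B); all others are ≤ 14.
With {A, B, D} the worst case is 14.
With {B, C, D} the worst case is 29.
No size-3 selection achieves below 14.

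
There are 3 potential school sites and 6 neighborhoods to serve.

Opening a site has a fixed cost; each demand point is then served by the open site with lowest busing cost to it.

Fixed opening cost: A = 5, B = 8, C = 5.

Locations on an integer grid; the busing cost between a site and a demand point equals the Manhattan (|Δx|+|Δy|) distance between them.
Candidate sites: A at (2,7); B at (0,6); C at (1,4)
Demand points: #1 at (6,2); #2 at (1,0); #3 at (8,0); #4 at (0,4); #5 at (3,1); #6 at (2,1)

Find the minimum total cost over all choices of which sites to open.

Open {C}: assign each demand point to its cheapest open site.
  #1→C 7, #2→C 4, #3→C 11, #4→C 1, #5→C 5, #6→C 4
  busing cost 32, fixed 5 → total 37.
Compare {A, C}: busing cost 32 + fixed 10 = 42.
Compare {B, C}: busing cost 32 + fixed 13 = 45.
Compare {A, B, C}: busing cost 32 + fixed 18 = 50.
All other subsets cost ≥ 42. Minimum total cost: 37.

37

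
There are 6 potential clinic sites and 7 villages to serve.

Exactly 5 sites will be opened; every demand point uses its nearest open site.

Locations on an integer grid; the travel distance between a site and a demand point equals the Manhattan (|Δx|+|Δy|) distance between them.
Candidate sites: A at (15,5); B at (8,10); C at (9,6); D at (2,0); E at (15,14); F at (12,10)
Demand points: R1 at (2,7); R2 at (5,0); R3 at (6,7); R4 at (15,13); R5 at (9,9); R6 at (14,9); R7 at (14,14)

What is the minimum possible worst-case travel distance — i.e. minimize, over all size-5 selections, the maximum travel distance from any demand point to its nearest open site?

Open {A, B, C, D, E}.
  Farthest demand point is R1 at travel distance 7 (to D); all others are ≤ 7.
With {A, B, C, D, F} the worst case is 7.
With {A, B, D, E, F} the worst case is 7.
No size-5 selection achieves below 7.

7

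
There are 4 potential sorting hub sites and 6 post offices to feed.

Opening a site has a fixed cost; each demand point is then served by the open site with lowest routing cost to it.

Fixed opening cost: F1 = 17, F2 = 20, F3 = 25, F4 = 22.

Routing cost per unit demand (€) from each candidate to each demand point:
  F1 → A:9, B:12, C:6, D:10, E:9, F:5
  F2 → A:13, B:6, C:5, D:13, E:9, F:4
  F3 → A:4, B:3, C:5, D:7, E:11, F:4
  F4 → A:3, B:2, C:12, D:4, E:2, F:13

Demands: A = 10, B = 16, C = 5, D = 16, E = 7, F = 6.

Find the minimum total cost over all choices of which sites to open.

Open {F2, F4}: assign each demand point to its cheapest open site.
  A→F4 10×3=30, B→F4 16×2=32, C→F2 5×5=25, D→F4 16×4=64, E→F4 7×2=14, F→F2 6×4=24
  routing cost 189, fixed 42 → total 231.
Compare {F3, F4}: routing cost 189 + fixed 47 = 236.
Compare {F1, F4}: routing cost 200 + fixed 39 = 239.
Compare {F1, F2, F4}: routing cost 189 + fixed 59 = 248.
All other subsets cost ≥ 236. Minimum total cost: 231.

231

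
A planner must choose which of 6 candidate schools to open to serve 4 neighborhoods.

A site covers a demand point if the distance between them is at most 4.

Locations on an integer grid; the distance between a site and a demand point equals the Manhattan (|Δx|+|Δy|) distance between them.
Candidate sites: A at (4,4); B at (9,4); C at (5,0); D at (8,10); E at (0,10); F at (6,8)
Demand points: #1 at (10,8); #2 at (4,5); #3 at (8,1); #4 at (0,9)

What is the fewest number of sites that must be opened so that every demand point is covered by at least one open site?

Coverage sets (demand points within 4 of each site):
  A: {#2}
  B: {#3}
  C: {#3}
  D: {#1}
  E: {#4}
  F: {#1}
No 3 sites suffice: every size-3 union leaves at least one demand point uncovered.
But {A, B, D, E} covers everything, so the minimum is 4.

4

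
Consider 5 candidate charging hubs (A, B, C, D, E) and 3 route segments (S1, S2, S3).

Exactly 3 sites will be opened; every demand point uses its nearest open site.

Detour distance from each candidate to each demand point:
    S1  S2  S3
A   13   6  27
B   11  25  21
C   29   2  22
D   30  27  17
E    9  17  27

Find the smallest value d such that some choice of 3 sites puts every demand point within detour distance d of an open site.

17

Open {A, B, D}.
  Farthest demand point is S3 at detour distance 17 (to D); all others are ≤ 17.
With {A, C, D} the worst case is 17.
With {A, D, E} the worst case is 17.
No size-3 selection achieves below 17.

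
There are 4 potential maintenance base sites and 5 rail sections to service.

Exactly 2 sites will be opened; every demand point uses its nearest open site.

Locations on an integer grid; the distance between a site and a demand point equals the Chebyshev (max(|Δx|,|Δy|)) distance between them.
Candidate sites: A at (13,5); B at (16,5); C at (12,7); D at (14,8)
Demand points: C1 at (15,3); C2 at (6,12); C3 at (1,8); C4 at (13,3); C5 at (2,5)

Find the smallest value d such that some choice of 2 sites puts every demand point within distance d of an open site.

11

Open {A, C}.
  Farthest demand point is C3 at distance 11 (to C); all others are ≤ 11.
With {B, C} the worst case is 11.
With {C, D} the worst case is 11.
No size-2 selection achieves below 11.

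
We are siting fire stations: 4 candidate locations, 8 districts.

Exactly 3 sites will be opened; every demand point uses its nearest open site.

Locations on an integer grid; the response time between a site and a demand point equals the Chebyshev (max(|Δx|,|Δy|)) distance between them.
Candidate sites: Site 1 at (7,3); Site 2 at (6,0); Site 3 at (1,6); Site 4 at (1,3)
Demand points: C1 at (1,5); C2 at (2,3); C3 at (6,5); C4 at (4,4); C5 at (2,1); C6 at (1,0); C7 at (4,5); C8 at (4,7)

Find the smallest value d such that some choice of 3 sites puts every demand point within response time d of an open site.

3

Open {Site 1, Site 3, Site 4}.
  Farthest demand point is C4 at response time 3 (to Site 1); all others are ≤ 3.
With {Site 1, Site 2, Site 4} the worst case is 4.
With {Site 1, Site 2, Site 3} the worst case is 5.
No size-3 selection achieves below 3.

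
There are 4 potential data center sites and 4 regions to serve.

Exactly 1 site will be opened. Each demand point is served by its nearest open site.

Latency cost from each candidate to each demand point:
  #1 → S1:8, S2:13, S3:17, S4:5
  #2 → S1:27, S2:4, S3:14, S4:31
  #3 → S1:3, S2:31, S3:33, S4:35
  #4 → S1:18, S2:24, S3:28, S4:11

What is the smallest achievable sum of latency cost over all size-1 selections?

43

Open {#1}.
  S1→#1 8, S2→#1 13, S3→#1 17, S4→#1 5  ⇒ total 43.
Compare {#2}: total 76.
Compare {#4}: total 81.
No size-1 selection does better; minimum is 43.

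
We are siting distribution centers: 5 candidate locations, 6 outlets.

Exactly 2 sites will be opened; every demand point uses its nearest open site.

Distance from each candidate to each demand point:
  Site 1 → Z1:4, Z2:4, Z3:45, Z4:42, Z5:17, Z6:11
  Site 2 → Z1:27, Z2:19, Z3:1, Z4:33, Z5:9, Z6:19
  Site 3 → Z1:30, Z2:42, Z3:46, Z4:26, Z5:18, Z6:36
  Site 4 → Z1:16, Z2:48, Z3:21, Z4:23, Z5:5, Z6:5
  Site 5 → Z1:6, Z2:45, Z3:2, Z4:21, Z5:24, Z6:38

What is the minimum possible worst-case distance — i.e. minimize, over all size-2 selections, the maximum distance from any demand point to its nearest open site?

21

Open {Site 1, Site 5}.
  Farthest demand point is Z4 at distance 21 (to Site 5); all others are ≤ 21.
With {Site 2, Site 5} the worst case is 21.
With {Site 1, Site 4} the worst case is 23.
No size-2 selection achieves below 21.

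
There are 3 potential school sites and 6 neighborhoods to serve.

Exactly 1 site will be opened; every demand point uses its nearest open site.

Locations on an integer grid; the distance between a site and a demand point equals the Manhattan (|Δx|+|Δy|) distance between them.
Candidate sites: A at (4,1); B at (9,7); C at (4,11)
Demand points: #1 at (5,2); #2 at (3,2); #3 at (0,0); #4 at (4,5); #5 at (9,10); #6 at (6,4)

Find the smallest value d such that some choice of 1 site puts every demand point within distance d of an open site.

14

Open {A}.
  Farthest demand point is #5 at distance 14 (to A); all others are ≤ 14.
With {C} the worst case is 15.
With {B} the worst case is 16.
No size-1 selection achieves below 14.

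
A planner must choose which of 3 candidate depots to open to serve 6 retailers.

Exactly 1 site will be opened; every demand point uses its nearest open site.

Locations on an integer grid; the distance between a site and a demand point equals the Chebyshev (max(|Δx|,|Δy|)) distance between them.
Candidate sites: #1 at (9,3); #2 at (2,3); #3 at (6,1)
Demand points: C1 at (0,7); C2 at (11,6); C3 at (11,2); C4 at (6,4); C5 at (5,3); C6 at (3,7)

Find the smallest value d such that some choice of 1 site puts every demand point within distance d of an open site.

6

Open {#3}.
  Farthest demand point is C1 at distance 6 (to #3); all others are ≤ 6.
With {#1} the worst case is 9.
With {#2} the worst case is 9.
No size-1 selection achieves below 6.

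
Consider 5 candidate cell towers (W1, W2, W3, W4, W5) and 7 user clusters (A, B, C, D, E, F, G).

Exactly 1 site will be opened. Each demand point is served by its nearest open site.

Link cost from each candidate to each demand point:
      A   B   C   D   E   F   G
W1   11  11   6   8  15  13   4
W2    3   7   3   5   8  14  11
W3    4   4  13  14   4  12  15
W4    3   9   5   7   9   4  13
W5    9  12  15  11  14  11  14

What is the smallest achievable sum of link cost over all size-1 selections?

Open {W4}.
  A→W4 3, B→W4 9, C→W4 5, D→W4 7, E→W4 9, F→W4 4, G→W4 13  ⇒ total 50.
Compare {W2}: total 51.
Compare {W3}: total 66.
No size-1 selection does better; minimum is 50.

50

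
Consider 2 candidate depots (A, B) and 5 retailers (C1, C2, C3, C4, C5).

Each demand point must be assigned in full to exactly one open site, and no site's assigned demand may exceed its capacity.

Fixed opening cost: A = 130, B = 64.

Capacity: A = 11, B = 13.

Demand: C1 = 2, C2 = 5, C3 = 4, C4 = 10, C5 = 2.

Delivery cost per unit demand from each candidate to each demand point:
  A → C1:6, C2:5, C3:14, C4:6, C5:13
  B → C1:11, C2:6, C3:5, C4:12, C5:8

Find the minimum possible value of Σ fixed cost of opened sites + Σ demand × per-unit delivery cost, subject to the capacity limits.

Open {A, B}; cheapest assignment that respects the capacities:
  A (cap 11, load 10): C4 — cost 10×6 = 60
  B (cap 13, load 13): C1, C2, C3, C5 — cost 2×11 + 5×6 + 4×5 + 2×8 = 88
  Shipping 148, fixed 194 → total 342.
  Any other capacity-feasible assignment to {A, B} ships for at least 148.
Total demand is 23 and no other set of sites has combined capacity ≥ 23, so {A, B} is the only feasible choice of open sites. Minimum: 342.

342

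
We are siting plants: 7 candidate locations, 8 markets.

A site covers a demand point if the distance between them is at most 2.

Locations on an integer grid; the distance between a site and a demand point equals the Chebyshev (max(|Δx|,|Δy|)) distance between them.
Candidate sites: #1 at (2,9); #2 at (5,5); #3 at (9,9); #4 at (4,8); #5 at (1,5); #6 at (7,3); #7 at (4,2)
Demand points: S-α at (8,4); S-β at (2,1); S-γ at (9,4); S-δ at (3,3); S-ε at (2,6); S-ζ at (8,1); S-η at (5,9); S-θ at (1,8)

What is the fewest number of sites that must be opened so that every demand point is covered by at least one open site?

Coverage sets (demand points within 2 of each site):
  #1: {S-θ}
  #2: {S-δ}
  #3: {}
  #4: {S-ε, S-η}
  #5: {S-δ, S-ε}
  #6: {S-α, S-γ, S-ζ}
  #7: {S-β, S-δ}
No 3 sites suffice: every size-3 union leaves at least one demand point uncovered.
But {#1, #4, #6, #7} covers everything, so the minimum is 4.

4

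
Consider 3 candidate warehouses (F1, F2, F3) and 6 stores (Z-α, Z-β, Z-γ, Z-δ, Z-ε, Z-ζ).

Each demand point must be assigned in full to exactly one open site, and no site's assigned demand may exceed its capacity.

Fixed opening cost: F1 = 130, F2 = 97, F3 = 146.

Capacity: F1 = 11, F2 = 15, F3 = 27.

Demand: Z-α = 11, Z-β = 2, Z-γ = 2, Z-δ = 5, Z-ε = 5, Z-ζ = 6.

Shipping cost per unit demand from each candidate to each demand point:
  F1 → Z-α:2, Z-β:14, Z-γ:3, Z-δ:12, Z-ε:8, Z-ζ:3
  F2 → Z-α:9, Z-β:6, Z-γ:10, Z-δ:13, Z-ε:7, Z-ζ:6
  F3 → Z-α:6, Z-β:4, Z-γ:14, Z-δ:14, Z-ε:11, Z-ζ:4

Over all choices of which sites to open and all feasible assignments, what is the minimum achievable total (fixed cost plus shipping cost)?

461

Open {F2, F3}; cheapest assignment that respects the capacities:
  F2 (cap 15, load 12): Z-γ, Z-δ, Z-ε — cost 2×10 + 5×13 + 5×7 = 120
  F3 (cap 27, load 19): Z-α, Z-β, Z-ζ — cost 11×6 + 2×4 + 6×4 = 98
  Shipping 218, fixed 243 → total 461.
  Any other capacity-feasible assignment to {F2, F3} ships for at least 218.
Compare {F1, F3}: its best feasible assignment gives total 483.
Compare {F1, F2, F3}: its best feasible assignment gives total 547.
Every other set of open sites that can feasibly serve all demand totals ≥ 483 even under its best assignment. Minimum: 461.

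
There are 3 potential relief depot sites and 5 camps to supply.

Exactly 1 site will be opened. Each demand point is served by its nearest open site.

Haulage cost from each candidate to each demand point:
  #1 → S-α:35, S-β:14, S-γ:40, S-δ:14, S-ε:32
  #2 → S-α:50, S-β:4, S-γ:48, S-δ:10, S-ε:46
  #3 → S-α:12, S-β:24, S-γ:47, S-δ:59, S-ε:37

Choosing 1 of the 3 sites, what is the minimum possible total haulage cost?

Open {#1}.
  S-α→#1 35, S-β→#1 14, S-γ→#1 40, S-δ→#1 14, S-ε→#1 32  ⇒ total 135.
Compare {#2}: total 158.
Compare {#3}: total 179.

135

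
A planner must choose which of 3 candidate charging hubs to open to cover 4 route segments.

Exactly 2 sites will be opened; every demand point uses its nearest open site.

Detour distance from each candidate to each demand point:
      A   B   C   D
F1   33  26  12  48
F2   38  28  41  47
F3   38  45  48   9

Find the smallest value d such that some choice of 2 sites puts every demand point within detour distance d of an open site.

Open {F1, F3}.
  Farthest demand point is A at detour distance 33 (to F1); all others are ≤ 33.
With {F2, F3} the worst case is 41.
With {F1, F2} the worst case is 47.
No size-2 selection achieves below 33.

33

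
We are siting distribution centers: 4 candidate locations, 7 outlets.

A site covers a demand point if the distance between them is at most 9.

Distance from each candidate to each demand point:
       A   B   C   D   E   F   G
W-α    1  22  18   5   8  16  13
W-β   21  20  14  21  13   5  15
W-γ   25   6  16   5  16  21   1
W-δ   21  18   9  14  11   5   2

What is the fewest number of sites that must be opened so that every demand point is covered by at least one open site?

3

Coverage sets (demand points within 9 of each site):
  W-α: {A, D, E}
  W-β: {F}
  W-γ: {B, D, G}
  W-δ: {C, F, G}
No 2 sites suffice: every size-2 union leaves at least one demand point uncovered.
But {W-α, W-γ, W-δ} covers everything, so the minimum is 3.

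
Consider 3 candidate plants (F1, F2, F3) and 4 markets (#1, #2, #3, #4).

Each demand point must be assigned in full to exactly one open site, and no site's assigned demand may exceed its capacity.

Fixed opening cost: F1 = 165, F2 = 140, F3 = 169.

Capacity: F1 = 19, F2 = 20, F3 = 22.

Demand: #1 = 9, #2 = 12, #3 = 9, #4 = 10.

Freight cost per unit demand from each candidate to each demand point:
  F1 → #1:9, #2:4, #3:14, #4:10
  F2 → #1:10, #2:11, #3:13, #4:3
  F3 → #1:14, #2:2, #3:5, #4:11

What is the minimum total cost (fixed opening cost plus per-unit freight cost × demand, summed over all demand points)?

498

Open {F2, F3}; cheapest assignment that respects the capacities:
  F2 (cap 20, load 19): #1, #4 — cost 9×10 + 10×3 = 120
  F3 (cap 22, load 21): #2, #3 — cost 12×2 + 9×5 = 69
  Shipping 189, fixed 309 → total 498.
  Any other capacity-feasible assignment to {F2, F3} ships for at least 189.
Compare {F1, F3}: its best feasible assignment gives total 584.
Compare {F1, F2, F3}: its best feasible assignment gives total 654.
Every other set of open sites that can feasibly serve all demand totals ≥ 584 even under its best assignment. Minimum: 498.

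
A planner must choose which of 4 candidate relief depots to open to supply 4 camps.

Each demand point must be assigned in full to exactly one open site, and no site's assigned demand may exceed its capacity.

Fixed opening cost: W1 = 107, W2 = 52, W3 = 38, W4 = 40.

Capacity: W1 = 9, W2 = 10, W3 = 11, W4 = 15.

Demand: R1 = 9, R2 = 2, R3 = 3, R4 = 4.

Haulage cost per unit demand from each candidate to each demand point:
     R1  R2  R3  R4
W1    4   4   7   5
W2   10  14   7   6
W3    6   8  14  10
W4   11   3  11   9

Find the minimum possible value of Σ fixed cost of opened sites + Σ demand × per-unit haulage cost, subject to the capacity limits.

205

Open {W2, W3}; cheapest assignment that respects the capacities:
  W2 (cap 10, load 7): R3, R4 — cost 3×7 + 4×6 = 45
  W3 (cap 11, load 11): R1, R2 — cost 9×6 + 2×8 = 70
  Shipping 115, fixed 90 → total 205.
  Any other capacity-feasible assignment to {W2, W3} ships for at least 115.
Compare {W3, W4}: its best feasible assignment gives total 207.
Compare {W2, W3, W4}: its best feasible assignment gives total 235.
Every other set of open sites that can feasibly serve all demand totals ≥ 207 even under its best assignment. Minimum: 205.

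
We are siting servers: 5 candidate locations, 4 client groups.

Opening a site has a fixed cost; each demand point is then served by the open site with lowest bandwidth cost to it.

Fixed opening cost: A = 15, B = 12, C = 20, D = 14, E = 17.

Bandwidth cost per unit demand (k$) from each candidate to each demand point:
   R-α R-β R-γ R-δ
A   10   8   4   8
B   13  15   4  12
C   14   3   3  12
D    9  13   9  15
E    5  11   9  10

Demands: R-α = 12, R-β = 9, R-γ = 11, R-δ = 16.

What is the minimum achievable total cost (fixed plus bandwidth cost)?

300

Open {A, C, E}: assign each demand point to its cheapest open site.
  R-α→E 12×5=60, R-β→C 9×3=27, R-γ→C 11×3=33, R-δ→A 16×8=128
  bandwidth cost 248, fixed 52 → total 300.
Compare {A, B, C, E}: bandwidth cost 248 + fixed 64 = 312.
Compare {A, C, D, E}: bandwidth cost 248 + fixed 66 = 314.
Compare {C, E}: bandwidth cost 280 + fixed 37 = 317.
All other subsets cost ≥ 312. Minimum total cost: 300.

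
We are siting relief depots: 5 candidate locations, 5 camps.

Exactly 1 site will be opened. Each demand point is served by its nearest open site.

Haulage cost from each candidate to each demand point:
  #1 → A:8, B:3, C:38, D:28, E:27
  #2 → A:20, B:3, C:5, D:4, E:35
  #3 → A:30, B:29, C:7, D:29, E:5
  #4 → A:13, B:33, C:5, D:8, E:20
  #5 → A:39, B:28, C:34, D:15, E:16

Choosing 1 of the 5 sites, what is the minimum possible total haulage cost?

67

Open {#2}.
  A→#2 20, B→#2 3, C→#2 5, D→#2 4, E→#2 35  ⇒ total 67.
Compare {#4}: total 79.
Compare {#3}: total 100.
No size-1 selection does better; minimum is 67.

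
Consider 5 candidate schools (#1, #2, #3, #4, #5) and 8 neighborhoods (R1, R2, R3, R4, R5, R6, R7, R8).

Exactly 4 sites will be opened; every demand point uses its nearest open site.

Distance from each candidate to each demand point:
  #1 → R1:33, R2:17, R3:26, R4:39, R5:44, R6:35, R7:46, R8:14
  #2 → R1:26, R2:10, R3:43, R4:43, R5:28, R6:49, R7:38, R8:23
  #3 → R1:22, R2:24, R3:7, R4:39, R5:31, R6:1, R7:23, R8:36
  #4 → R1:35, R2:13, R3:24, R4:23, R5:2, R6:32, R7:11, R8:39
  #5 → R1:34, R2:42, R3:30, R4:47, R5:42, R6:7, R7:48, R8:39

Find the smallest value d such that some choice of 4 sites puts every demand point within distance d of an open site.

Open {#1, #2, #3, #4}.
  Farthest demand point is R4 at distance 23 (to #4); all others are ≤ 23.
With {#1, #3, #4, #5} the worst case is 23.
With {#2, #3, #4, #5} the worst case is 23.
No size-4 selection achieves below 23.

23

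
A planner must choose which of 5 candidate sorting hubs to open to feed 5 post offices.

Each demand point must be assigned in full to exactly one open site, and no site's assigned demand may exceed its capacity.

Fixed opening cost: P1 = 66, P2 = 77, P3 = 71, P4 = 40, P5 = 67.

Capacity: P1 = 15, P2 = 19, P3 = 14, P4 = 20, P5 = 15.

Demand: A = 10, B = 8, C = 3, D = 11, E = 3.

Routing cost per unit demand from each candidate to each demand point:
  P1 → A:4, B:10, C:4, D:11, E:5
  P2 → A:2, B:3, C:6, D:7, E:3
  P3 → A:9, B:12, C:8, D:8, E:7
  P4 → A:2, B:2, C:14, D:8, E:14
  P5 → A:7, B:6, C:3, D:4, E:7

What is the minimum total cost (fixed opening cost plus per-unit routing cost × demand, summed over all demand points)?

257

Open {P2, P4}; cheapest assignment that respects the capacities:
  P2 (cap 19, load 17): C, D, E — cost 3×6 + 11×7 + 3×3 = 104
  P4 (cap 20, load 18): A, B — cost 10×2 + 8×2 = 36
  Shipping 140, fixed 117 → total 257.
  Any other capacity-feasible assignment to {P2, P4} ships for at least 140.
Compare {P1, P4, P5}: its best feasible assignment gives total 277.
Compare {P2, P4, P5}: its best feasible assignment gives total 282.
Every other set of open sites that can feasibly serve all demand totals ≥ 277 even under its best assignment. Minimum: 257.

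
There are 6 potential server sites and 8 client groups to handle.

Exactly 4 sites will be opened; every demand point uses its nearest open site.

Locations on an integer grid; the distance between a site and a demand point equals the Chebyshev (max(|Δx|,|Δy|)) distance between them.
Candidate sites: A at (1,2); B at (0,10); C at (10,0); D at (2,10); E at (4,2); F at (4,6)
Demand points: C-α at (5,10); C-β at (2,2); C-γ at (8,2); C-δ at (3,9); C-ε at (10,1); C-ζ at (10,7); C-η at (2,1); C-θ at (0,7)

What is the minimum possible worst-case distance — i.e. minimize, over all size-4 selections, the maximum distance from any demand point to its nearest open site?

6

Open {A, B, C, E}.
  Farthest demand point is C-ζ at distance 6 (to E); all others are ≤ 6.
With {A, B, C, F} the worst case is 6.
With {A, B, D, E} the worst case is 6.
No size-4 selection achieves below 6.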